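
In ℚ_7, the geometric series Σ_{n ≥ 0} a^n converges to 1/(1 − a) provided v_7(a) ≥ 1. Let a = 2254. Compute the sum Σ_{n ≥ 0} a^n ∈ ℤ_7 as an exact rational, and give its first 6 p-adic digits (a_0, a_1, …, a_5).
Σ a^n = 1/(1 − a) = -1/2253;  first 6 digits = (1, 0, 4, 6, 2, 1)

v_7(a) = 2 ≥ 1, so the series converges in ℤ_7 to 1/(1 − a) = 1/(1 − 2254) = -1/2253. Expand this rational in ℤ_7: compute digits iteratively via d_i = x_i mod 7, x_{i+1} = (x_i − d_i)/7. The first 6 digits are (1, 0, 4, 6, 2, 1).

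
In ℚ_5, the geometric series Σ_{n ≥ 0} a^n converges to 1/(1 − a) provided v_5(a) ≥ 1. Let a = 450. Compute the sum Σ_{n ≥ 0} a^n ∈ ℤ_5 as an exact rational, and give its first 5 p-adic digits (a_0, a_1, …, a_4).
Σ a^n = 1/(1 − a) = -1/449;  first 5 digits = (1, 0, 3, 3, 4)

v_5(a) = 2 ≥ 1, so the series converges in ℤ_5 to 1/(1 − a) = 1/(1 − 450) = -1/449. Expand this rational in ℤ_5: compute digits iteratively via d_i = x_i mod 5, x_{i+1} = (x_i − d_i)/5. The first 5 digits are (1, 0, 3, 3, 4).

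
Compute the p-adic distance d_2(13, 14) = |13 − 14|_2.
d_2(13, 14) = 1

Step 1 — x − y = 13 − 14 = -1. Step 2 — v_2(-1) = 0 (factor: -1 = −(2^0 · 1); the sign does not affect v_p). Step 3 — |x − y|_2 = 2^{0} = 1.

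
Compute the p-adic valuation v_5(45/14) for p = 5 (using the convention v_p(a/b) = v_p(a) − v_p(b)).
v_5(45/14) = 1

Factor powers of 5 from the numerator and denominator of the reduced fraction: 45 = 5^1 · 9 and 14 = 5^0 · 14. Apply v_p(a/b) = v_p(a) − v_p(b): v_5(45/14) = 1 − 0 = 1.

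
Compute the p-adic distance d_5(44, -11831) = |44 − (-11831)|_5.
d_5(44, -11831) = 1/625

Step 1 — x − y = 44 − (-11831) = 11875. Step 2 — v_5(11875) = 4 (factor: 11875 = (5^4 · 19); the sign does not affect v_p). Step 3 — |x − y|_5 = 5^{-4} = 1/625.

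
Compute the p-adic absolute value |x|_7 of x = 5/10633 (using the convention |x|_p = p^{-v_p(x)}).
|5/10633|_7 = 343

Step 1 — compute v_7(x) by factoring powers of 7 out of the numerator and denominator: v_7(5/10633) = -3. Step 2 — apply |x|_p = p^{-v_p(x)} = 7^{3} = 343.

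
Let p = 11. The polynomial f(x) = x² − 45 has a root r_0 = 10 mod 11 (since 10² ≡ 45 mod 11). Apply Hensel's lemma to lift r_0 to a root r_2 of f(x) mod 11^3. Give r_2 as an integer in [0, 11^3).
r_2 = 219 (mod 1331)

Hensel's recurrence: r_{i+1} = r_i − f(r_i)·(f′(r_i))^{-1} mod 11^{i+2}, with f′(x) = 2x. Iterate:
  r_0 = 10 (mod 11)
  r_1 = 98 (mod 121)
  r_2 = 219 (mod 1331)
Final: r_2 = 219, and one checks f(r_2) ≡ 0 mod 11^3.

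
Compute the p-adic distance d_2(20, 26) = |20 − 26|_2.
d_2(20, 26) = 1/2

Step 1 — x − y = 20 − 26 = -6. Step 2 — v_2(-6) = 1 (factor: -6 = −(2^1 · 3); the sign does not affect v_p). Step 3 — |x − y|_2 = 2^{-1} = 1/2.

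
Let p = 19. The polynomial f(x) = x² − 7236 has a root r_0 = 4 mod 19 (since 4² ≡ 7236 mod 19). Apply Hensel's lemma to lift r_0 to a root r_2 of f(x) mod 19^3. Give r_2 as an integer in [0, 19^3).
r_2 = 4336 (mod 6859)

Hensel's recurrence: r_{i+1} = r_i − f(r_i)·(f′(r_i))^{-1} mod 19^{i+2}, with f′(x) = 2x. Iterate:
  r_0 = 4 (mod 19)
  r_1 = 4 (mod 361)
  r_2 = 4336 (mod 6859)
Final: r_2 = 4336, and one checks f(r_2) ≡ 0 mod 19^3.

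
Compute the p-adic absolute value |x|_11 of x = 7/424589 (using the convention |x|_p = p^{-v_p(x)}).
|7/424589|_11 = 14641

Step 1 — compute v_11(x) by factoring powers of 11 out of the numerator and denominator: v_11(7/424589) = -4. Step 2 — apply |x|_p = p^{-v_p(x)} = 11^{4} = 14641.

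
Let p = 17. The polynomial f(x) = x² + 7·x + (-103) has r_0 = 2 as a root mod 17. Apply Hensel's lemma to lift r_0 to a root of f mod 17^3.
r_2 = 4371 (mod 4913)

Hensel: r_{i+1} = r_i − f(r_i)·(f′(r_i))^{-1} mod 17^{i+2}, f′(x) = 2x + 7. Iterate:
  r_0 = 2 (mod 17)
  r_1 = 36 (mod 289)
  r_2 = 4371 (mod 4913)
Final: r = 4371 satisfies f(r) ≡ 0 mod 17^3.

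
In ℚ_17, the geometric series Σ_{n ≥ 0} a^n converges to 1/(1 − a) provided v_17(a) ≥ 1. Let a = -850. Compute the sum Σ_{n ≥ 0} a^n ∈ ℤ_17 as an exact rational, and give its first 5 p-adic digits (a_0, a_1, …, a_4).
Σ a^n = 1/(1 − a) = 1/851;  first 5 digits = (1, 1, 15, 11, 0)

v_17(a) = 1 ≥ 1, so the series converges in ℤ_17 to 1/(1 − a) = 1/(1 − (-850)) = 1/851. Expand this rational in ℤ_17: compute digits iteratively via d_i = x_i mod 17, x_{i+1} = (x_i − d_i)/17. The first 5 digits are (1, 1, 15, 11, 0).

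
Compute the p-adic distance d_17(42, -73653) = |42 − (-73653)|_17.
d_17(42, -73653) = 1/4913

Step 1 — x − y = 42 − (-73653) = 73695. Step 2 — v_17(73695) = 3 (factor: 73695 = (17^3 · 15); the sign does not affect v_p). Step 3 — |x − y|_17 = 17^{-3} = 1/4913.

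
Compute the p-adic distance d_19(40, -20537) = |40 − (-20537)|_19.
d_19(40, -20537) = 1/6859

Step 1 — x − y = 40 − (-20537) = 20577. Step 2 — v_19(20577) = 3 (factor: 20577 = (19^3 · 3); the sign does not affect v_p). Step 3 — |x − y|_19 = 19^{-3} = 1/6859.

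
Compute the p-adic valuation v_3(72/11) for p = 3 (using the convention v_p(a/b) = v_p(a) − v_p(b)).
v_3(72/11) = 2

Factor powers of 3 from the numerator and denominator of the reduced fraction: 72 = 3^2 · 8 and 11 = 3^0 · 11. Apply v_p(a/b) = v_p(a) − v_p(b): v_3(72/11) = 2 − 0 = 2.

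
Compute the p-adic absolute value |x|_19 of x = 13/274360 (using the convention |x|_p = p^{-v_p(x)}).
|13/274360|_19 = 6859

Step 1 — compute v_19(x) by factoring powers of 19 out of the numerator and denominator: v_19(13/274360) = -3. Step 2 — apply |x|_p = p^{-v_p(x)} = 19^{3} = 6859.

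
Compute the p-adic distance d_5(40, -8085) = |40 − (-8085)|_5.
d_5(40, -8085) = 1/625

Step 1 — x − y = 40 − (-8085) = 8125. Step 2 — v_5(8125) = 4 (factor: 8125 = (5^4 · 13); the sign does not affect v_p). Step 3 — |x − y|_5 = 5^{-4} = 1/625.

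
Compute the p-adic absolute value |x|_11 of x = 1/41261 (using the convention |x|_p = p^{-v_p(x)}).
|1/41261|_11 = 1331

Step 1 — compute v_11(x) by factoring powers of 11 out of the numerator and denominator: v_11(1/41261) = -3. Step 2 — apply |x|_p = p^{-v_p(x)} = 11^{3} = 1331.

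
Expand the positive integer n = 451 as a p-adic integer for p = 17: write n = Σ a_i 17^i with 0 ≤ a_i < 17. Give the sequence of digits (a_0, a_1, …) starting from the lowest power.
(a_0, a_1, …) = (9, 9, 1)

Repeated division by 17 gives the digits low-to-high: 451 = 9 + 9·17^1 + 1·17^2. Digit sequence: (9, 9, 1).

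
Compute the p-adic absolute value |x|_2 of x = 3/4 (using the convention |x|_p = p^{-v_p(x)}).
|3/4|_2 = 4

Step 1 — compute v_2(x) by factoring powers of 2 out of the numerator and denominator: v_2(3/4) = -2. Step 2 — apply |x|_p = p^{-v_p(x)} = 2^{2} = 4.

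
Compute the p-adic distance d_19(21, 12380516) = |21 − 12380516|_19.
d_19(21, 12380516) = 1/2476099

Step 1 — x − y = 21 − 12380516 = -12380495. Step 2 — v_19(-12380495) = 5 (factor: -12380495 = −(19^5 · 5); the sign does not affect v_p). Step 3 — |x − y|_19 = 19^{-5} = 1/2476099.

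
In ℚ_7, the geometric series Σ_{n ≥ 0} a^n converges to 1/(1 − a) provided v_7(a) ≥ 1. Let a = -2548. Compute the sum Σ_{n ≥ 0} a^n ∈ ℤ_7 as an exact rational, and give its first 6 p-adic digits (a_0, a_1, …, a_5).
Σ a^n = 1/(1 − a) = 1/2549;  first 6 digits = (1, 0, 4, 6, 0, 1)

v_7(a) = 2 ≥ 1, so the series converges in ℤ_7 to 1/(1 − a) = 1/(1 − (-2548)) = 1/2549. Expand this rational in ℤ_7: compute digits iteratively via d_i = x_i mod 7, x_{i+1} = (x_i − d_i)/7. The first 6 digits are (1, 0, 4, 6, 0, 1).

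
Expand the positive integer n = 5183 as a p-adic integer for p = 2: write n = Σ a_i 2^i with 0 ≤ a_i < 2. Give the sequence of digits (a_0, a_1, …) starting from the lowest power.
(a_0, a_1, …) = (1, 1, 1, 1, 1, 1, 0, 0, 0, 0, 1, 0, 1)

Repeated division by 2 gives the digits low-to-high: 5183 = 1 + 1·2^1 + 1·2^2 + 1·2^3 + 1·2^4 + 1·2^5 + 1·2^10 + 1·2^12. Digit sequence: (1, 1, 1, 1, 1, 1, 0, 0, 0, 0, 1, 0, 1).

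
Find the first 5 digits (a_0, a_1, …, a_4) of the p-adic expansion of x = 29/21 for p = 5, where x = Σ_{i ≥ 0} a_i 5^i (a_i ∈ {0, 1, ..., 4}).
(a_0, …, a_4) = (4, 4, 1, 2, 0)

v_5(29/21) = 0 (numerator and denominator both coprime to 5), so x ∈ ℤ_5^×. Compute digits iteratively via a_i = x_i mod 5, x_{i+1} = (x_i − a_i)/5, with x_0 = x:
  x_0 = 29/21;  a_0 = 4;  x_1 = (x_0 − 4)/5 = -11/21
  x_1 = -11/21;  a_1 = 4;  x_2 = (x_1 − 4)/5 = -19/21
  x_2 = -19/21;  a_2 = 1;  x_3 = (x_2 − 1)/5 = -8/21
  x_3 = -8/21;  a_3 = 2;  x_4 = (x_3 − 2)/5 = -10/21
  x_4 = -10/21;  a_4 = 0;  x_5 = (x_4 − 0)/5 = -2/21
Digits: (4, 4, 1, 2, 0).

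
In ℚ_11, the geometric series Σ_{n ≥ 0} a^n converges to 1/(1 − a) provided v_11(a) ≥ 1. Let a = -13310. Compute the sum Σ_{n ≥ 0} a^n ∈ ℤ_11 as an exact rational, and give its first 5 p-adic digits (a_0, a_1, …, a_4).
Σ a^n = 1/(1 − a) = 1/13311;  first 5 digits = (1, 0, 0, 1, 10)

v_11(a) = 3 ≥ 1, so the series converges in ℤ_11 to 1/(1 − a) = 1/(1 − (-13310)) = 1/13311. Expand this rational in ℤ_11: compute digits iteratively via d_i = x_i mod 11, x_{i+1} = (x_i − d_i)/11. The first 5 digits are (1, 0, 0, 1, 10).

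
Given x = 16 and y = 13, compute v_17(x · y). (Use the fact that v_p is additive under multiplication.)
v_17(208) = 0

v_p(x) = 0 (factor: 16 = 17^0 · 16); v_p(y) = 0 (factor: 13 = 17^0 · 13). Additivity: v_p(xy) = v_p(x) + v_p(y) = 0 + 0 = 0. (Direct check: xy = 208 = 17^0 · (208).)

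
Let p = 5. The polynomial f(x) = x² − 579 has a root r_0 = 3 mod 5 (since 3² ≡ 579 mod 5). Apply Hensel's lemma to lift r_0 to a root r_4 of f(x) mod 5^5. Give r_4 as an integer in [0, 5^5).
r_4 = 2823 (mod 3125)

Hensel's recurrence: r_{i+1} = r_i − f(r_i)·(f′(r_i))^{-1} mod 5^{i+2}, with f′(x) = 2x. Iterate:
  r_0 = 3 (mod 5)
  r_1 = 23 (mod 25)
  r_2 = 73 (mod 125)
  r_3 = 323 (mod 625)
  r_4 = 2823 (mod 3125)
Final: r_4 = 2823, and one checks f(r_4) ≡ 0 mod 5^5.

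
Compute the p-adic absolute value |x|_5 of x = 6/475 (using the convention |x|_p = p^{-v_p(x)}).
|6/475|_5 = 25

Step 1 — compute v_5(x) by factoring powers of 5 out of the numerator and denominator: v_5(6/475) = -2. Step 2 — apply |x|_p = p^{-v_p(x)} = 5^{2} = 25.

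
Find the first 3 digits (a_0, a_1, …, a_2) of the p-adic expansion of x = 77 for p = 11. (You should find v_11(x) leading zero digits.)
(a_0, …, a_2) = (0, 7, 0)

v_11(77) = 1, so a_0 = ... = a_0 = 0. Factor out: x = 11^1 · u with u = 7 a unit in ℤ_11. Expand u iteratively via a_{v+i} = u_i mod 11, u_{i+1} = (u_i − a_{v+i})/11:
  u_0 = 7;  a_1 = 7;  u_1 = (u_0 − 7)/11 = 0
  u_1 = 0;  a_2 = 0;  u_2 = (u_1 − 0)/11 = 0
Digits: (0, 7, 0).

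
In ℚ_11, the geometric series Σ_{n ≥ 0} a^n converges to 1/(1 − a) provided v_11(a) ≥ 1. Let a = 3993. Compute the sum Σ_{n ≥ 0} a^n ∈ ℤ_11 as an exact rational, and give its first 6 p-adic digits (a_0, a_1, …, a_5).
Σ a^n = 1/(1 − a) = -1/3992;  first 6 digits = (1, 0, 0, 3, 0, 0)

v_11(a) = 3 ≥ 1, so the series converges in ℤ_11 to 1/(1 − a) = 1/(1 − 3993) = -1/3992. Expand this rational in ℤ_11: compute digits iteratively via d_i = x_i mod 11, x_{i+1} = (x_i − d_i)/11. The first 6 digits are (1, 0, 0, 3, 0, 0).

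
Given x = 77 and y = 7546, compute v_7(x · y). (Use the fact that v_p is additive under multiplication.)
v_7(581042) = 4

v_p(x) = 1 (factor: 77 = 7^1 · 11); v_p(y) = 3 (factor: 7546 = 7^3 · 22). Additivity: v_p(xy) = v_p(x) + v_p(y) = 1 + 3 = 4. (Direct check: xy = 581042 = 7^4 · (242).)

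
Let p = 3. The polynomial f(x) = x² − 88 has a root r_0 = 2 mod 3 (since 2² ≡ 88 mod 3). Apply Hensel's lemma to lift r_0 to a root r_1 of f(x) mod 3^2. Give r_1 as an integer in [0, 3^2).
r_1 = 5 (mod 9)

Hensel's recurrence: r_{i+1} = r_i − f(r_i)·(f′(r_i))^{-1} mod 3^{i+2}, with f′(x) = 2x. Iterate:
  r_0 = 2 (mod 3)
  r_1 = 5 (mod 9)
Final: r_1 = 5, and one checks f(r_1) ≡ 0 mod 3^2.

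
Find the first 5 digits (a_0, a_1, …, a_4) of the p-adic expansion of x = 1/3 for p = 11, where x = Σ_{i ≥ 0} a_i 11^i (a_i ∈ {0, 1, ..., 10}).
(a_0, …, a_4) = (4, 7, 3, 7, 3)

v_11(1/3) = 0 (numerator and denominator both coprime to 11), so x ∈ ℤ_11^×. Compute digits iteratively via a_i = x_i mod 11, x_{i+1} = (x_i − a_i)/11, with x_0 = x:
  x_0 = 1/3;  a_0 = 4;  x_1 = (x_0 − 4)/11 = -1/3
  x_1 = -1/3;  a_1 = 7;  x_2 = (x_1 − 7)/11 = -2/3
  x_2 = -2/3;  a_2 = 3;  x_3 = (x_2 − 3)/11 = -1/3
  x_3 = -1/3;  a_3 = 7;  x_4 = (x_3 − 7)/11 = -2/3
  x_4 = -2/3;  a_4 = 3;  x_5 = (x_4 − 3)/11 = -1/3
Digits: (4, 7, 3, 7, 3).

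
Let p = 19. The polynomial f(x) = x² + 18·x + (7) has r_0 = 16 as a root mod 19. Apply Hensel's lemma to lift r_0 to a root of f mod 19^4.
r_3 = 14019 (mod 130321)

Hensel: r_{i+1} = r_i − f(r_i)·(f′(r_i))^{-1} mod 19^{i+2}, f′(x) = 2x + 18. Iterate:
  r_0 = 16 (mod 19)
  r_1 = 301 (mod 361)
  r_2 = 301 (mod 6859)
  r_3 = 14019 (mod 130321)
Final: r = 14019 satisfies f(r) ≡ 0 mod 19^4.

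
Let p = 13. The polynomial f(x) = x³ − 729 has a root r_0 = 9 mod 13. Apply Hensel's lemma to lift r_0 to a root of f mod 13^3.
r_2 = 9 (mod 2197)

Hensel: r_{i+1} = r_i − f(r_i)/f′(r_i) mod 13^{i+2}, where f′(x) = 3x². Iterate:
  r_0 = 9 (mod 13)
  r_1 = 9 (mod 169)
  r_2 = 9 (mod 2197)
Final: r = 9 with f(r) ≡ 0 mod 13^3.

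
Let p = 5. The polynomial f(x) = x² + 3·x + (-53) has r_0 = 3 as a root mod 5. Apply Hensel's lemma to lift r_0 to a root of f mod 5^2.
r_1 = 18 (mod 25)

Hensel: r_{i+1} = r_i − f(r_i)·(f′(r_i))^{-1} mod 5^{i+2}, f′(x) = 2x + 3. Iterate:
  r_0 = 3 (mod 5)
  r_1 = 18 (mod 25)
Final: r = 18 satisfies f(r) ≡ 0 mod 5^2.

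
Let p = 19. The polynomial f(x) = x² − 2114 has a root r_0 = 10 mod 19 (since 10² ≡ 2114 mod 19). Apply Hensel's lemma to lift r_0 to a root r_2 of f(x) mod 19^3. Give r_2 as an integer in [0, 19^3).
r_2 = 2385 (mod 6859)

Hensel's recurrence: r_{i+1} = r_i − f(r_i)·(f′(r_i))^{-1} mod 19^{i+2}, with f′(x) = 2x. Iterate:
  r_0 = 10 (mod 19)
  r_1 = 219 (mod 361)
  r_2 = 2385 (mod 6859)
Final: r_2 = 2385, and one checks f(r_2) ≡ 0 mod 19^3.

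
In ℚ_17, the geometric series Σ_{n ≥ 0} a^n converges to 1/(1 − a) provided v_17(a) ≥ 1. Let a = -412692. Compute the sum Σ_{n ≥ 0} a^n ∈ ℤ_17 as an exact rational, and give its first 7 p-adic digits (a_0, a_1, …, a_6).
Σ a^n = 1/(1 − a) = 1/412693;  first 7 digits = (1, 0, 0, 1, 12, 16, 0)

v_17(a) = 3 ≥ 1, so the series converges in ℤ_17 to 1/(1 − a) = 1/(1 − (-412692)) = 1/412693. Expand this rational in ℤ_17: compute digits iteratively via d_i = x_i mod 17, x_{i+1} = (x_i − d_i)/17. The first 7 digits are (1, 0, 0, 1, 12, 16, 0).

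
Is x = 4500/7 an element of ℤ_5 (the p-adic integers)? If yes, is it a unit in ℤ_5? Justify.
x ∈ ℤ_5 but not a unit; v_5(x) = 3 > 0

ℤ_5 = {x ∈ ℚ_5 : v_5(x) ≥ 0} and ℤ_5^× = {x ∈ ℤ_5 : v_5(x) = 0}. Here v_5(4500/7) = v_5(num) − v_5(den) = 3; compare against these criteria.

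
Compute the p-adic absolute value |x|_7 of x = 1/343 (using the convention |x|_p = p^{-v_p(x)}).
|1/343|_7 = 343

Step 1 — compute v_7(x) by factoring powers of 7 out of the numerator and denominator: v_7(1/343) = -3. Step 2 — apply |x|_p = p^{-v_p(x)} = 7^{3} = 343.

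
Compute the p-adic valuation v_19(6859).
v_19(6859) = 3

v_19(n) is the largest exponent k such that 19^k divides n. Factor out: 6859 = 19^3 · 1. (Sign doesn't affect v_p.) So v_19(6859) = 3.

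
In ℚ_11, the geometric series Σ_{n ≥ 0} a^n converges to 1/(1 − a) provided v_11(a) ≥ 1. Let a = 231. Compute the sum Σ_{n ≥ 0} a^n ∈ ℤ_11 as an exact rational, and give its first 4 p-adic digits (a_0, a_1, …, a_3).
Σ a^n = 1/(1 − a) = -1/230;  first 4 digits = (1, 10, 2, 6)

v_11(a) = 1 ≥ 1, so the series converges in ℤ_11 to 1/(1 − a) = 1/(1 − 231) = -1/230. Expand this rational in ℤ_11: compute digits iteratively via d_i = x_i mod 11, x_{i+1} = (x_i − d_i)/11. The first 4 digits are (1, 10, 2, 6).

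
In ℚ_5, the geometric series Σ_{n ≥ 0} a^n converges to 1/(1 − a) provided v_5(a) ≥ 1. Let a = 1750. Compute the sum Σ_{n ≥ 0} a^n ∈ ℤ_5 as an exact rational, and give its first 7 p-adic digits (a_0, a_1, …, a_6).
Σ a^n = 1/(1 − a) = -1/1749;  first 7 digits = (1, 0, 0, 4, 2, 0, 1)

v_5(a) = 3 ≥ 1, so the series converges in ℤ_5 to 1/(1 − a) = 1/(1 − 1750) = -1/1749. Expand this rational in ℤ_5: compute digits iteratively via d_i = x_i mod 5, x_{i+1} = (x_i − d_i)/5. The first 7 digits are (1, 0, 0, 4, 2, 0, 1).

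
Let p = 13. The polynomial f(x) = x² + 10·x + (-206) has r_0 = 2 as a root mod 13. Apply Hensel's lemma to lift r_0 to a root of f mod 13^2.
r_1 = 15 (mod 169)

Hensel: r_{i+1} = r_i − f(r_i)·(f′(r_i))^{-1} mod 13^{i+2}, f′(x) = 2x + 10. Iterate:
  r_0 = 2 (mod 13)
  r_1 = 15 (mod 169)
Final: r = 15 satisfies f(r) ≡ 0 mod 13^2.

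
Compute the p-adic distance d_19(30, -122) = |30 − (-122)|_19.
d_19(30, -122) = 1/19

Step 1 — x − y = 30 − (-122) = 152. Step 2 — v_19(152) = 1 (factor: 152 = (19^1 · 8); the sign does not affect v_p). Step 3 — |x − y|_19 = 19^{-1} = 1/19.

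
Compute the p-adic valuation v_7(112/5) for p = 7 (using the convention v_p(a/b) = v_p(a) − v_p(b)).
v_7(112/5) = 1

Factor powers of 7 from the numerator and denominator of the reduced fraction: 112 = 7^1 · 16 and 5 = 7^0 · 5. Apply v_p(a/b) = v_p(a) − v_p(b): v_7(112/5) = 1 − 0 = 1.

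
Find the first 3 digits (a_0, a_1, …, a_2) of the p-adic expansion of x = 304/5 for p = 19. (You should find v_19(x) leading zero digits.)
(a_0, …, a_2) = (0, 7, 15)

v_19(304/5) = 1, so a_0 = ... = a_0 = 0. Factor out: x = 19^1 · u with u = 16/5 a unit in ℤ_19. Expand u iteratively via a_{v+i} = u_i mod 19, u_{i+1} = (u_i − a_{v+i})/19:
  u_0 = 16/5;  a_1 = 7;  u_1 = (u_0 − 7)/19 = -1/5
  u_1 = -1/5;  a_2 = 15;  u_2 = (u_1 − 15)/19 = -4/5
Digits: (0, 7, 15).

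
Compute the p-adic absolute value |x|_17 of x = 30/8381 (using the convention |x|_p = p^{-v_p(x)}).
|30/8381|_17 = 289

Step 1 — compute v_17(x) by factoring powers of 17 out of the numerator and denominator: v_17(30/8381) = -2. Step 2 — apply |x|_p = p^{-v_p(x)} = 17^{2} = 289.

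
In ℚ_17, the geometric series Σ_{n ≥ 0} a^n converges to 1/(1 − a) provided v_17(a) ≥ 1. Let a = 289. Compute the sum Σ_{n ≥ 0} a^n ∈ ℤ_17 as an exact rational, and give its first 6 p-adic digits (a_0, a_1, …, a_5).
Σ a^n = 1/(1 − a) = -1/288;  first 6 digits = (1, 0, 1, 0, 1, 0)

v_17(a) = 2 ≥ 1, so the series converges in ℤ_17 to 1/(1 − a) = 1/(1 − 289) = -1/288. Expand this rational in ℤ_17: compute digits iteratively via d_i = x_i mod 17, x_{i+1} = (x_i − d_i)/17. The first 6 digits are (1, 0, 1, 0, 1, 0).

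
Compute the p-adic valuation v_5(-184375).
v_5(-184375) = 5

v_5(n) is the largest exponent k such that 5^k divides n. Factor out: -184375 = -5^5 · 59. (Sign doesn't affect v_p.) So v_5(-184375) = 5.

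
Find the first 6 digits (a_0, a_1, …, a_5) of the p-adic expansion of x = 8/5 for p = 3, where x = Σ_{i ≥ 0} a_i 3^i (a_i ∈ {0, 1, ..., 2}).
(a_0, …, a_5) = (1, 2, 0, 1, 2, 1)

v_3(8/5) = 0 (numerator and denominator both coprime to 3), so x ∈ ℤ_3^×. Compute digits iteratively via a_i = x_i mod 3, x_{i+1} = (x_i − a_i)/3, with x_0 = x:
  x_0 = 8/5;  a_0 = 1;  x_1 = (x_0 − 1)/3 = 1/5
  x_1 = 1/5;  a_1 = 2;  x_2 = (x_1 − 2)/3 = -3/5
  x_2 = -3/5;  a_2 = 0;  x_3 = (x_2 − 0)/3 = -1/5
  x_3 = -1/5;  a_3 = 1;  x_4 = (x_3 − 1)/3 = -2/5
  x_4 = -2/5;  a_4 = 2;  x_5 = (x_4 − 2)/3 = -4/5
  x_5 = -4/5;  a_5 = 1;  x_6 = (x_5 − 1)/3 = -3/5
Digits: (1, 2, 0, 1, 2, 1).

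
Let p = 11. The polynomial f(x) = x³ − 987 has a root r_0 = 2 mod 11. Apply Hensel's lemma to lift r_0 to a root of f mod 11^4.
r_3 = 10782 (mod 14641)

Hensel: r_{i+1} = r_i − f(r_i)/f′(r_i) mod 11^{i+2}, where f′(x) = 3x². Iterate:
  r_0 = 2 (mod 11)
  r_1 = 13 (mod 121)
  r_2 = 134 (mod 1331)
  r_3 = 10782 (mod 14641)
Final: r = 10782 with f(r) ≡ 0 mod 11^4.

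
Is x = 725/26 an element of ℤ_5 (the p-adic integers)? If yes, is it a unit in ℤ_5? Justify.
x ∈ ℤ_5 but not a unit; v_5(x) = 2 > 0

ℤ_5 = {x ∈ ℚ_5 : v_5(x) ≥ 0} and ℤ_5^× = {x ∈ ℤ_5 : v_5(x) = 0}. Here v_5(725/26) = v_5(num) − v_5(den) = 2; compare against these criteria.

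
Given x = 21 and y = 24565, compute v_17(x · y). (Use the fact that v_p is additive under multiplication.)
v_17(515865) = 3

v_p(x) = 0 (factor: 21 = 17^0 · 21); v_p(y) = 3 (factor: 24565 = 17^3 · 5). Additivity: v_p(xy) = v_p(x) + v_p(y) = 0 + 3 = 3. (Direct check: xy = 515865 = 17^3 · (105).)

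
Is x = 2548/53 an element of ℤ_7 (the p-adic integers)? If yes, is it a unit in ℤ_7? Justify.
x ∈ ℤ_7 but not a unit; v_7(x) = 2 > 0

ℤ_7 = {x ∈ ℚ_7 : v_7(x) ≥ 0} and ℤ_7^× = {x ∈ ℤ_7 : v_7(x) = 0}. Here v_7(2548/53) = v_7(num) − v_7(den) = 2; compare against these criteria.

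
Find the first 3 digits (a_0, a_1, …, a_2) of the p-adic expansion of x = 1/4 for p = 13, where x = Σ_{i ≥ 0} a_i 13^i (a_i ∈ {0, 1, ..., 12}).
(a_0, …, a_2) = (10, 9, 9)

v_13(1/4) = 0 (numerator and denominator both coprime to 13), so x ∈ ℤ_13^×. Compute digits iteratively via a_i = x_i mod 13, x_{i+1} = (x_i − a_i)/13, with x_0 = x:
  x_0 = 1/4;  a_0 = 10;  x_1 = (x_0 − 10)/13 = -3/4
  x_1 = -3/4;  a_1 = 9;  x_2 = (x_1 − 9)/13 = -3/4
  x_2 = -3/4;  a_2 = 9;  x_3 = (x_2 − 9)/13 = -3/4
Digits: (10, 9, 9).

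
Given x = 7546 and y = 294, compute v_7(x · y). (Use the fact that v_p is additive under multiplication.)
v_7(2218524) = 5

v_p(x) = 3 (factor: 7546 = 7^3 · 22); v_p(y) = 2 (factor: 294 = 7^2 · 6). Additivity: v_p(xy) = v_p(x) + v_p(y) = 3 + 2 = 5. (Direct check: xy = 2218524 = 7^5 · (132).)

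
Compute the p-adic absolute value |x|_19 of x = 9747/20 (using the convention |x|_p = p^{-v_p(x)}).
|9747/20|_19 = 1/361

Step 1 — compute v_19(x) by factoring powers of 19 out of the numerator and denominator: v_19(9747/20) = 2. Step 2 — apply |x|_p = p^{-v_p(x)} = 19^{-2} = 1/361.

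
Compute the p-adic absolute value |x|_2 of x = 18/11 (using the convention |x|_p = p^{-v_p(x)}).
|18/11|_2 = 1/2

Step 1 — compute v_2(x) by factoring powers of 2 out of the numerator and denominator: v_2(18/11) = 1. Step 2 — apply |x|_p = p^{-v_p(x)} = 2^{-1} = 1/2.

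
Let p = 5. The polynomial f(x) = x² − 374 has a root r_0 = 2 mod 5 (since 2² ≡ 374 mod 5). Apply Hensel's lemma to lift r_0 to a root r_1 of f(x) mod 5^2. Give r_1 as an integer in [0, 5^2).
r_1 = 7 (mod 25)

Hensel's recurrence: r_{i+1} = r_i − f(r_i)·(f′(r_i))^{-1} mod 5^{i+2}, with f′(x) = 2x. Iterate:
  r_0 = 2 (mod 5)
  r_1 = 7 (mod 25)
Final: r_1 = 7, and one checks f(r_1) ≡ 0 mod 5^2.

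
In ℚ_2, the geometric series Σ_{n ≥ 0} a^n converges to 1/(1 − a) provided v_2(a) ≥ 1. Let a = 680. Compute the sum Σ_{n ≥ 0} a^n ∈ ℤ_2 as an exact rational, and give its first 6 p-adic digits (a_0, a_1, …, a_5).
Σ a^n = 1/(1 − a) = -1/679;  first 6 digits = (1, 0, 0, 1, 0, 1)

v_2(a) = 3 ≥ 1, so the series converges in ℤ_2 to 1/(1 − a) = 1/(1 − 680) = -1/679. Expand this rational in ℤ_2: compute digits iteratively via d_i = x_i mod 2, x_{i+1} = (x_i − d_i)/2. The first 6 digits are (1, 0, 0, 1, 0, 1).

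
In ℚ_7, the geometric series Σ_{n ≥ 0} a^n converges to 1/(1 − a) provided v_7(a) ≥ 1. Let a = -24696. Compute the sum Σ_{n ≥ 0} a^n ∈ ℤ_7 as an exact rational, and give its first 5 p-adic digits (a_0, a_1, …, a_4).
Σ a^n = 1/(1 − a) = 1/24697;  first 5 digits = (1, 0, 0, 5, 3)

v_7(a) = 3 ≥ 1, so the series converges in ℤ_7 to 1/(1 − a) = 1/(1 − (-24696)) = 1/24697. Expand this rational in ℤ_7: compute digits iteratively via d_i = x_i mod 7, x_{i+1} = (x_i − d_i)/7. The first 5 digits are (1, 0, 0, 5, 3).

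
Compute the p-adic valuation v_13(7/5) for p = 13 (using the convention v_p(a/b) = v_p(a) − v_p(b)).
v_13(7/5) = 0

Factor powers of 13 from the numerator and denominator of the reduced fraction: 7 = 13^0 · 7 and 5 = 13^0 · 5. Apply v_p(a/b) = v_p(a) − v_p(b): v_13(7/5) = 0 − 0 = 0.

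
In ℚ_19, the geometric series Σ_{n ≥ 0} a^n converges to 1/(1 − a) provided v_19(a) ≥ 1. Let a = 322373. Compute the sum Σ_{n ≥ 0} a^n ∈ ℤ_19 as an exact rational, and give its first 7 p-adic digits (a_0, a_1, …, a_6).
Σ a^n = 1/(1 − a) = -1/322372;  first 7 digits = (1, 0, 0, 9, 2, 0, 5)

v_19(a) = 3 ≥ 1, so the series converges in ℤ_19 to 1/(1 − a) = 1/(1 − 322373) = -1/322372. Expand this rational in ℤ_19: compute digits iteratively via d_i = x_i mod 19, x_{i+1} = (x_i − d_i)/19. The first 7 digits are (1, 0, 0, 9, 2, 0, 5).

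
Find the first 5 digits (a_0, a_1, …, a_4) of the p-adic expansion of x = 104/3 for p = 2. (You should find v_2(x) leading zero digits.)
(a_0, …, a_4) = (0, 0, 0, 1, 1)

v_2(104/3) = 3, so a_0 = ... = a_2 = 0. Factor out: x = 2^3 · u with u = 13/3 a unit in ℤ_2. Expand u iteratively via a_{v+i} = u_i mod 2, u_{i+1} = (u_i − a_{v+i})/2:
  u_0 = 13/3;  a_3 = 1;  u_1 = (u_0 − 1)/2 = 5/3
  u_1 = 5/3;  a_4 = 1;  u_2 = (u_1 − 1)/2 = 1/3
Digits: (0, 0, 0, 1, 1).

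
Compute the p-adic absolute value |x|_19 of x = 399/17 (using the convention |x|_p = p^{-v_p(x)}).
|399/17|_19 = 1/19

Step 1 — compute v_19(x) by factoring powers of 19 out of the numerator and denominator: v_19(399/17) = 1. Step 2 — apply |x|_p = p^{-v_p(x)} = 19^{-1} = 1/19.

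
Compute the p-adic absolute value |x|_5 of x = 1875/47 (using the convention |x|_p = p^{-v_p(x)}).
|1875/47|_5 = 1/625

Step 1 — compute v_5(x) by factoring powers of 5 out of the numerator and denominator: v_5(1875/47) = 4. Step 2 — apply |x|_p = p^{-v_p(x)} = 5^{-4} = 1/625.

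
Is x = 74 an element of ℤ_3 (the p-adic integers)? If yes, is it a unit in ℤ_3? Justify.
x ∈ ℤ_3^× (unit); v_3(x) = 0

ℤ_3 = {x ∈ ℚ_3 : v_3(x) ≥ 0} and ℤ_3^× = {x ∈ ℤ_3 : v_3(x) = 0}. Here v_3(74) = v_3(num) − v_3(den) = 0; compare against these criteria.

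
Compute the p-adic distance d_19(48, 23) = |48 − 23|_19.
d_19(48, 23) = 1

Step 1 — x − y = 48 − 23 = 25. Step 2 — v_19(25) = 0 (factor: 25 = (19^0 · 25); the sign does not affect v_p). Step 3 — |x − y|_19 = 19^{0} = 1.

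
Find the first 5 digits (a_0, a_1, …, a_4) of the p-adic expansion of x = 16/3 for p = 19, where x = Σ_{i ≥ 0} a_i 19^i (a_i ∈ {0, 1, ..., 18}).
(a_0, …, a_4) = (18, 12, 12, 12, 12)

v_19(16/3) = 0 (numerator and denominator both coprime to 19), so x ∈ ℤ_19^×. Compute digits iteratively via a_i = x_i mod 19, x_{i+1} = (x_i − a_i)/19, with x_0 = x:
  x_0 = 16/3;  a_0 = 18;  x_1 = (x_0 − 18)/19 = -2/3
  x_1 = -2/3;  a_1 = 12;  x_2 = (x_1 − 12)/19 = -2/3
  x_2 = -2/3;  a_2 = 12;  x_3 = (x_2 − 12)/19 = -2/3
  x_3 = -2/3;  a_3 = 12;  x_4 = (x_3 − 12)/19 = -2/3
  x_4 = -2/3;  a_4 = 12;  x_5 = (x_4 − 12)/19 = -2/3
Digits: (18, 12, 12, 12, 12).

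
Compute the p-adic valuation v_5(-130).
v_5(-130) = 1

v_5(n) is the largest exponent k such that 5^k divides n. Factor out: -130 = -5^1 · 26. (Sign doesn't affect v_p.) So v_5(-130) = 1.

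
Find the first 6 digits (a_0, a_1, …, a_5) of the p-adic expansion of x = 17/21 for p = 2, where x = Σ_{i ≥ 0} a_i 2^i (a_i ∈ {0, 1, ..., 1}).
(a_0, …, a_5) = (1, 0, 1, 1, 0, 0)

v_2(17/21) = 0 (numerator and denominator both coprime to 2), so x ∈ ℤ_2^×. Compute digits iteratively via a_i = x_i mod 2, x_{i+1} = (x_i − a_i)/2, with x_0 = x:
  x_0 = 17/21;  a_0 = 1;  x_1 = (x_0 − 1)/2 = -2/21
  x_1 = -2/21;  a_1 = 0;  x_2 = (x_1 − 0)/2 = -1/21
  x_2 = -1/21;  a_2 = 1;  x_3 = (x_2 − 1)/2 = -11/21
  x_3 = -11/21;  a_3 = 1;  x_4 = (x_3 − 1)/2 = -16/21
  x_4 = -16/21;  a_4 = 0;  x_5 = (x_4 − 0)/2 = -8/21
  x_5 = -8/21;  a_5 = 0;  x_6 = (x_5 − 0)/2 = -4/21
Digits: (1, 0, 1, 1, 0, 0).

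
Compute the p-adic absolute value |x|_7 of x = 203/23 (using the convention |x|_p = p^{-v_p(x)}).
|203/23|_7 = 1/7

Step 1 — compute v_7(x) by factoring powers of 7 out of the numerator and denominator: v_7(203/23) = 1. Step 2 — apply |x|_p = p^{-v_p(x)} = 7^{-1} = 1/7.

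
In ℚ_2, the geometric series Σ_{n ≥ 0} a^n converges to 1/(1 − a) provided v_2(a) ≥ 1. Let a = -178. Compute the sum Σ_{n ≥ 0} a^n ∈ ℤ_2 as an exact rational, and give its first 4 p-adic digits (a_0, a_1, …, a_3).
Σ a^n = 1/(1 − a) = 1/179;  first 4 digits = (1, 1, 0, 1)

v_2(a) = 1 ≥ 1, so the series converges in ℤ_2 to 1/(1 − a) = 1/(1 − (-178)) = 1/179. Expand this rational in ℤ_2: compute digits iteratively via d_i = x_i mod 2, x_{i+1} = (x_i − d_i)/2. The first 4 digits are (1, 1, 0, 1).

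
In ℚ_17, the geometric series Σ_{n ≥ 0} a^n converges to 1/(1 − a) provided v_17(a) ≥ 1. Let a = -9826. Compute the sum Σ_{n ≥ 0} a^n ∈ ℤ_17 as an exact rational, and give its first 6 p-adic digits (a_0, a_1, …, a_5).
Σ a^n = 1/(1 − a) = 1/9827;  first 6 digits = (1, 0, 0, 15, 16, 16)

v_17(a) = 3 ≥ 1, so the series converges in ℤ_17 to 1/(1 − a) = 1/(1 − (-9826)) = 1/9827. Expand this rational in ℤ_17: compute digits iteratively via d_i = x_i mod 17, x_{i+1} = (x_i − d_i)/17. The first 6 digits are (1, 0, 0, 15, 16, 16).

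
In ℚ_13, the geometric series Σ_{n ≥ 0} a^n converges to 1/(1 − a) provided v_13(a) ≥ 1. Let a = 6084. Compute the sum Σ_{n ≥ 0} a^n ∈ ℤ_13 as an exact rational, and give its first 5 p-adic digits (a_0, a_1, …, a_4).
Σ a^n = 1/(1 − a) = -1/6083;  first 5 digits = (1, 0, 10, 2, 9)

v_13(a) = 2 ≥ 1, so the series converges in ℤ_13 to 1/(1 − a) = 1/(1 − 6084) = -1/6083. Expand this rational in ℤ_13: compute digits iteratively via d_i = x_i mod 13, x_{i+1} = (x_i − d_i)/13. The first 5 digits are (1, 0, 10, 2, 9).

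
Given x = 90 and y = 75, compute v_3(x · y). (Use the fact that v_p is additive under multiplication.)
v_3(6750) = 3

v_p(x) = 2 (factor: 90 = 3^2 · 10); v_p(y) = 1 (factor: 75 = 3^1 · 25). Additivity: v_p(xy) = v_p(x) + v_p(y) = 2 + 1 = 3. (Direct check: xy = 6750 = 3^3 · (250).)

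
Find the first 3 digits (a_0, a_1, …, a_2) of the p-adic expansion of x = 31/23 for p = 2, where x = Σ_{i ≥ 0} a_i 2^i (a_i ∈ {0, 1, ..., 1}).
(a_0, …, a_2) = (1, 0, 0)

v_2(31/23) = 0 (numerator and denominator both coprime to 2), so x ∈ ℤ_2^×. Compute digits iteratively via a_i = x_i mod 2, x_{i+1} = (x_i − a_i)/2, with x_0 = x:
  x_0 = 31/23;  a_0 = 1;  x_1 = (x_0 − 1)/2 = 4/23
  x_1 = 4/23;  a_1 = 0;  x_2 = (x_1 − 0)/2 = 2/23
  x_2 = 2/23;  a_2 = 0;  x_3 = (x_2 − 0)/2 = 1/23
Digits: (1, 0, 0).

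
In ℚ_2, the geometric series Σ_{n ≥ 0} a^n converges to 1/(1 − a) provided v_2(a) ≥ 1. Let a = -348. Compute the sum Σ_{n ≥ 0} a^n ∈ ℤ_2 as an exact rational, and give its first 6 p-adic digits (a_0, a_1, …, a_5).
Σ a^n = 1/(1 − a) = 1/349;  first 6 digits = (1, 0, 1, 0, 1, 1)

v_2(a) = 2 ≥ 1, so the series converges in ℤ_2 to 1/(1 − a) = 1/(1 − (-348)) = 1/349. Expand this rational in ℤ_2: compute digits iteratively via d_i = x_i mod 2, x_{i+1} = (x_i − d_i)/2. The first 6 digits are (1, 0, 1, 0, 1, 1).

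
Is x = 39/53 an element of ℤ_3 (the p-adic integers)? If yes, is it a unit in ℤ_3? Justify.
x ∈ ℤ_3 but not a unit; v_3(x) = 1 > 0

ℤ_3 = {x ∈ ℚ_3 : v_3(x) ≥ 0} and ℤ_3^× = {x ∈ ℤ_3 : v_3(x) = 0}. Here v_3(39/53) = v_3(num) − v_3(den) = 1; compare against these criteria.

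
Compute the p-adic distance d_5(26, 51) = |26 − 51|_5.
d_5(26, 51) = 1/25

Step 1 — x − y = 26 − 51 = -25. Step 2 — v_5(-25) = 2 (factor: -25 = −(5^2 · 1); the sign does not affect v_p). Step 3 — |x − y|_5 = 5^{-2} = 1/25.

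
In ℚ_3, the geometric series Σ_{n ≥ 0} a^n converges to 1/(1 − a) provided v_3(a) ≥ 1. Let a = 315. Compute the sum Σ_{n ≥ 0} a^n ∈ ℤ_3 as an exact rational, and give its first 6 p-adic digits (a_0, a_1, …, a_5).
Σ a^n = 1/(1 − a) = -1/314;  first 6 digits = (1, 0, 2, 2, 1, 1)

v_3(a) = 2 ≥ 1, so the series converges in ℤ_3 to 1/(1 − a) = 1/(1 − 315) = -1/314. Expand this rational in ℤ_3: compute digits iteratively via d_i = x_i mod 3, x_{i+1} = (x_i − d_i)/3. The first 6 digits are (1, 0, 2, 2, 1, 1).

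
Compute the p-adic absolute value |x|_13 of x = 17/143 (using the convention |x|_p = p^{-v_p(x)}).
|17/143|_13 = 13

Step 1 — compute v_13(x) by factoring powers of 13 out of the numerator and denominator: v_13(17/143) = -1. Step 2 — apply |x|_p = p^{-v_p(x)} = 13^{1} = 13.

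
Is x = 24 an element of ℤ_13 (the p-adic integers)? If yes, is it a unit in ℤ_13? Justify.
x ∈ ℤ_13^× (unit); v_13(x) = 0

ℤ_13 = {x ∈ ℚ_13 : v_13(x) ≥ 0} and ℤ_13^× = {x ∈ ℤ_13 : v_13(x) = 0}. Here v_13(24) = v_13(num) − v_13(den) = 0; compare against these criteria.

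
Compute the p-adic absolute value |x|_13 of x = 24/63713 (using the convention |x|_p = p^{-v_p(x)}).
|24/63713|_13 = 2197

Step 1 — compute v_13(x) by factoring powers of 13 out of the numerator and denominator: v_13(24/63713) = -3. Step 2 — apply |x|_p = p^{-v_p(x)} = 13^{3} = 2197.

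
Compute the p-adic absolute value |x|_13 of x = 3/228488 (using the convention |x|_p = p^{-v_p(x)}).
|3/228488|_13 = 28561

Step 1 — compute v_13(x) by factoring powers of 13 out of the numerator and denominator: v_13(3/228488) = -4. Step 2 — apply |x|_p = p^{-v_p(x)} = 13^{4} = 28561.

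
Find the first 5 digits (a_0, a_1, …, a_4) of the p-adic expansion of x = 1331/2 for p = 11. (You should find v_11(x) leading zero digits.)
(a_0, …, a_4) = (0, 0, 0, 6, 5)

v_11(1331/2) = 3, so a_0 = ... = a_2 = 0. Factor out: x = 11^3 · u with u = 1/2 a unit in ℤ_11. Expand u iteratively via a_{v+i} = u_i mod 11, u_{i+1} = (u_i − a_{v+i})/11:
  u_0 = 1/2;  a_3 = 6;  u_1 = (u_0 − 6)/11 = -1/2
  u_1 = -1/2;  a_4 = 5;  u_2 = (u_1 − 5)/11 = -1/2
Digits: (0, 0, 0, 6, 5).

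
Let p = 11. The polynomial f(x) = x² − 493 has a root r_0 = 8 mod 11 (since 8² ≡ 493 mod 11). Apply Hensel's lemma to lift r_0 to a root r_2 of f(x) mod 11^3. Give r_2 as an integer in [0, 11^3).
r_2 = 360 (mod 1331)

Hensel's recurrence: r_{i+1} = r_i − f(r_i)·(f′(r_i))^{-1} mod 11^{i+2}, with f′(x) = 2x. Iterate:
  r_0 = 8 (mod 11)
  r_1 = 118 (mod 121)
  r_2 = 360 (mod 1331)
Final: r_2 = 360, and one checks f(r_2) ≡ 0 mod 11^3.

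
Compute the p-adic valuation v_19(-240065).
v_19(-240065) = 3

v_19(n) is the largest exponent k such that 19^k divides n. Factor out: -240065 = -19^3 · 35. (Sign doesn't affect v_p.) So v_19(-240065) = 3.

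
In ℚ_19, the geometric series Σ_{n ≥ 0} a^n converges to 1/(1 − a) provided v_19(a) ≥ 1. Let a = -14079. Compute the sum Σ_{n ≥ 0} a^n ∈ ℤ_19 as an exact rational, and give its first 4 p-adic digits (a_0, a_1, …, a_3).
Σ a^n = 1/(1 − a) = 1/14080;  first 4 digits = (1, 0, 18, 16)

v_19(a) = 2 ≥ 1, so the series converges in ℤ_19 to 1/(1 − a) = 1/(1 − (-14079)) = 1/14080. Expand this rational in ℤ_19: compute digits iteratively via d_i = x_i mod 19, x_{i+1} = (x_i − d_i)/19. The first 4 digits are (1, 0, 18, 16).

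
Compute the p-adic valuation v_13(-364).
v_13(-364) = 1

v_13(n) is the largest exponent k such that 13^k divides n. Factor out: -364 = -13^1 · 28. (Sign doesn't affect v_p.) So v_13(-364) = 1.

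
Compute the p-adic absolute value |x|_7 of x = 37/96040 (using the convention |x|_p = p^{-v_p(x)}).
|37/96040|_7 = 2401

Step 1 — compute v_7(x) by factoring powers of 7 out of the numerator and denominator: v_7(37/96040) = -4. Step 2 — apply |x|_p = p^{-v_p(x)} = 7^{4} = 2401.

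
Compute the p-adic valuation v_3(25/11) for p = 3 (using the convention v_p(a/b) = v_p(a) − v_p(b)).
v_3(25/11) = 0

Factor powers of 3 from the numerator and denominator of the reduced fraction: 25 = 3^0 · 25 and 11 = 3^0 · 11. Apply v_p(a/b) = v_p(a) − v_p(b): v_3(25/11) = 0 − 0 = 0.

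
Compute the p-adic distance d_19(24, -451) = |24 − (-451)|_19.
d_19(24, -451) = 1/19

Step 1 — x − y = 24 − (-451) = 475. Step 2 — v_19(475) = 1 (factor: 475 = (19^1 · 25); the sign does not affect v_p). Step 3 — |x − y|_19 = 19^{-1} = 1/19.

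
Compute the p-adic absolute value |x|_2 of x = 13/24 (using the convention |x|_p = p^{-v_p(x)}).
|13/24|_2 = 8

Step 1 — compute v_2(x) by factoring powers of 2 out of the numerator and denominator: v_2(13/24) = -3. Step 2 — apply |x|_p = p^{-v_p(x)} = 2^{3} = 8.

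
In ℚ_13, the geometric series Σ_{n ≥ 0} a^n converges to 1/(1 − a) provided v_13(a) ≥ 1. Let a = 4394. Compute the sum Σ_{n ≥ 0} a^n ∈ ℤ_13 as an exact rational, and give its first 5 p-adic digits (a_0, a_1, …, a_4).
Σ a^n = 1/(1 − a) = -1/4393;  first 5 digits = (1, 0, 0, 2, 0)

v_13(a) = 3 ≥ 1, so the series converges in ℤ_13 to 1/(1 − a) = 1/(1 − 4394) = -1/4393. Expand this rational in ℤ_13: compute digits iteratively via d_i = x_i mod 13, x_{i+1} = (x_i − d_i)/13. The first 5 digits are (1, 0, 0, 2, 0).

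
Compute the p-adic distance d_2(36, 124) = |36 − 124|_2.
d_2(36, 124) = 1/8

Step 1 — x − y = 36 − 124 = -88. Step 2 — v_2(-88) = 3 (factor: -88 = −(2^3 · 11); the sign does not affect v_p). Step 3 — |x − y|_2 = 2^{-3} = 1/8.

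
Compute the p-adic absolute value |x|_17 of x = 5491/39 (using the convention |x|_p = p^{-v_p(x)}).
|5491/39|_17 = 1/289

Step 1 — compute v_17(x) by factoring powers of 17 out of the numerator and denominator: v_17(5491/39) = 2. Step 2 — apply |x|_p = p^{-v_p(x)} = 17^{-2} = 1/289.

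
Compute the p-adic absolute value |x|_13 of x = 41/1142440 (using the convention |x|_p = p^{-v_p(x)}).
|41/1142440|_13 = 28561

Step 1 — compute v_13(x) by factoring powers of 13 out of the numerator and denominator: v_13(41/1142440) = -4. Step 2 — apply |x|_p = p^{-v_p(x)} = 13^{4} = 28561.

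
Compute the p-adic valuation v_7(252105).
v_7(252105) = 5

v_7(n) is the largest exponent k such that 7^k divides n. Factor out: 252105 = 7^5 · 15. (Sign doesn't affect v_p.) So v_7(252105) = 5.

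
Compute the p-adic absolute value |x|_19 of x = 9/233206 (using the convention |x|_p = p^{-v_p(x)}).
|9/233206|_19 = 6859

Step 1 — compute v_19(x) by factoring powers of 19 out of the numerator and denominator: v_19(9/233206) = -3. Step 2 — apply |x|_p = p^{-v_p(x)} = 19^{3} = 6859.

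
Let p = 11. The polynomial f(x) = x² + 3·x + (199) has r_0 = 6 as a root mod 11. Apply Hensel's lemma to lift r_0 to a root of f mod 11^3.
r_2 = 94 (mod 1331)

Hensel: r_{i+1} = r_i − f(r_i)·(f′(r_i))^{-1} mod 11^{i+2}, f′(x) = 2x + 3. Iterate:
  r_0 = 6 (mod 11)
  r_1 = 94 (mod 121)
  r_2 = 94 (mod 1331)
Final: r = 94 satisfies f(r) ≡ 0 mod 11^3.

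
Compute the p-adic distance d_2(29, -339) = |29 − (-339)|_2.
d_2(29, -339) = 1/16

Step 1 — x − y = 29 − (-339) = 368. Step 2 — v_2(368) = 4 (factor: 368 = (2^4 · 23); the sign does not affect v_p). Step 3 — |x − y|_2 = 2^{-4} = 1/16.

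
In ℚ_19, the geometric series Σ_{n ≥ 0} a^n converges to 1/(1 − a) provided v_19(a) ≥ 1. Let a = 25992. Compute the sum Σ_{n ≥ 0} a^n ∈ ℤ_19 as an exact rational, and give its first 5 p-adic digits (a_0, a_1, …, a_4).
Σ a^n = 1/(1 − a) = -1/25991;  first 5 digits = (1, 0, 15, 3, 16)

v_19(a) = 2 ≥ 1, so the series converges in ℤ_19 to 1/(1 − a) = 1/(1 − 25992) = -1/25991. Expand this rational in ℤ_19: compute digits iteratively via d_i = x_i mod 19, x_{i+1} = (x_i − d_i)/19. The first 5 digits are (1, 0, 15, 3, 16).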